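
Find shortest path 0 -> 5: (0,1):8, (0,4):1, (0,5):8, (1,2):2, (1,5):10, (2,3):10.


Dijkstra from 0:
Distances: {0: 0, 1: 8, 2: 10, 3: 20, 4: 1, 5: 8}
Shortest distance to 5 = 8, path = [0, 5]


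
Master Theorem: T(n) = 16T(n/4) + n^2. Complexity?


a=16, b=4, c=2. log_4(16)=2 = c=2. Case 2: O(n^c log n) = O(n^2 log n)
Complexity: O(n^2 log n)


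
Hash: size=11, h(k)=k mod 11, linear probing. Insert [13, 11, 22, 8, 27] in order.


Insertions: 13->slot 2; 11->slot 0; 22->slot 1; 8->slot 8; 27->slot 5
Table: [11, 22, 13, None, None, 27, None, None, 8, None, None]


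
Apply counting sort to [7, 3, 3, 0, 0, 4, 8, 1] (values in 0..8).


Count array: [2, 1, 0, 2, 1, 0, 0, 1, 1]
Reconstruct: [0, 0, 1, 3, 3, 4, 7, 8]


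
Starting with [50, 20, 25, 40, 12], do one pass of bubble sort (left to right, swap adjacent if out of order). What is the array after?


After one pass: [20, 25, 40, 12, 50]


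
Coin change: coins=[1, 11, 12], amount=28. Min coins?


dp[0]=0; dp[i]=1+min(dp[i-c] for c in coins)
...dp[23]=2, dp[24]=2, dp[25]=3, dp[26]=4, dp[27]=5, dp[28]=6
Minimum coins for 28 = 6


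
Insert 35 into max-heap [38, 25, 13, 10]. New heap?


Append 35: [38, 25, 13, 10, 35]
Bubble up: swap idx 4(35) with idx 1(25)
Result: [38, 35, 13, 10, 25]


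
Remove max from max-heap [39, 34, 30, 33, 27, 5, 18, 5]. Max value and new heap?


Max = 39
Replace root with last, heapify down
Resulting heap: [34, 33, 30, 5, 27, 5, 18]


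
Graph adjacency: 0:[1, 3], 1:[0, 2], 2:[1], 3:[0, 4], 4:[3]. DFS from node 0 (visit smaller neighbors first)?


DFS stack-based: start with [0]
Visit order: [0, 1, 2, 3, 4]


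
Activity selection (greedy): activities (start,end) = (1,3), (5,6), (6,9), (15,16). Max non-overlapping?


Greedy: pick earliest-ending, then skip overlaps.
Selected (4 activities): [(1, 3), (5, 6), (6, 9), (15, 16)]


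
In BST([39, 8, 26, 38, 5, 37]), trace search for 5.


BST root = 39
Search for 5: compare at each node
Path: [39, 8, 5]


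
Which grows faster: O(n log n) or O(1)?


constant grows slower than linearithmic
O(1) is asymptotically smaller; O(n log n) grows faster


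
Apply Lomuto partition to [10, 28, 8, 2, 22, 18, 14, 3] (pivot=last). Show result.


Elements <= 3 go left of pivot.
Result: [2, 3, 8, 10, 22, 18, 14, 28], pivot at index 1


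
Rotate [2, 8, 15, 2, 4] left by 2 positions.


Left rotate by 2: [15, 2, 4, 2, 8]


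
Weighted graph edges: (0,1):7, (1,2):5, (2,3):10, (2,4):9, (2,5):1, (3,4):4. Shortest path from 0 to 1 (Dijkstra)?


Dijkstra from 0:
Distances: {0: 0, 1: 7, 2: 12, 3: 22, 4: 21, 5: 13}
Shortest distance to 1 = 7, path = [0, 1]


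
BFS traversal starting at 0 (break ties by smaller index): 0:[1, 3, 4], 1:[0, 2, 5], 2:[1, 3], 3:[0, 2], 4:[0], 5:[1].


BFS queue: start with [0]
Visit order: [0, 1, 3, 4, 2, 5]


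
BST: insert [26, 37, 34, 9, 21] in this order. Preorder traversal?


Root = 26; build tree by BST insertion.
Preorder traversal: [26, 9, 21, 37, 34]


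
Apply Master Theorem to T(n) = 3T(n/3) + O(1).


a=3, b=3, c=0. log_3(3)=1 > c=0. Case 1: O(n^log_b(a)) = O(n)
Complexity: O(n)


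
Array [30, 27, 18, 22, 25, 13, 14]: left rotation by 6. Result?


Left rotate by 6: [14, 30, 27, 18, 22, 25, 13]


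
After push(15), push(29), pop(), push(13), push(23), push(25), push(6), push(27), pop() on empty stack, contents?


push(15) -> [15]
push(29) -> [15, 29]
pop() returns 29 -> [15]
push(13) -> [15, 13]
push(23) -> [15, 13, 23]
push(25) -> [15, 13, 23, 25]
push(6) -> [15, 13, 23, 25, 6]
push(27) -> [15, 13, 23, 25, 6, 27]
pop() returns 27 -> [15, 13, 23, 25, 6]
Final stack (bottom to top): [15, 13, 23, 25, 6]


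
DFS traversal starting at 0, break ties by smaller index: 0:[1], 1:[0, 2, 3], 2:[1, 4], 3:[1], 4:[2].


DFS stack-based: start with [0]
Visit order: [0, 1, 2, 4, 3]


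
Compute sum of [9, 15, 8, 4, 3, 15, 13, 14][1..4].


Prefix sums: [0, 9, 24, 32, 36, 39, 54, 67, 81]
Sum[1..4] = prefix[5] - prefix[1] = 39 - 9 = 30


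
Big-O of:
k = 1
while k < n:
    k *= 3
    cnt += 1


Per nesting level: O(log n) = O(log n)
Complexity: O(log n)


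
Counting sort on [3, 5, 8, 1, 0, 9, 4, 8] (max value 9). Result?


Count array: [1, 1, 0, 1, 1, 1, 0, 0, 2, 1]
Reconstruct: [0, 1, 3, 4, 5, 8, 8, 9]


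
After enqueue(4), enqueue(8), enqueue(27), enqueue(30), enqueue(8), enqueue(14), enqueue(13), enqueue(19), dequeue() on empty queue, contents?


enqueue(4) -> [4]
enqueue(8) -> [4, 8]
enqueue(27) -> [4, 8, 27]
enqueue(30) -> [4, 8, 27, 30]
enqueue(8) -> [4, 8, 27, 30, 8]
enqueue(14) -> [4, 8, 27, 30, 8, 14]
enqueue(13) -> [4, 8, 27, 30, 8, 14, 13]
enqueue(19) -> [4, 8, 27, 30, 8, 14, 13, 19]
dequeue() returns 4 -> [8, 27, 30, 8, 14, 13, 19]
Final queue (front to back): [8, 27, 30, 8, 14, 13, 19]


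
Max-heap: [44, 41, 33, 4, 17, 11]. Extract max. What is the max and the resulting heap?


Max = 44
Replace root with last, heapify down
Resulting heap: [41, 17, 33, 4, 11]


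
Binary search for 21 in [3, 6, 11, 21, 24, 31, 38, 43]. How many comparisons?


Search for 21:
[0,7] mid=3 arr[3]=21
Total: 1 comparisons


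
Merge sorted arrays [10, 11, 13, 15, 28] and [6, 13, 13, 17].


Compare heads, take smaller each step.
Merged: [6, 10, 11, 13, 13, 13, 15, 17, 28]


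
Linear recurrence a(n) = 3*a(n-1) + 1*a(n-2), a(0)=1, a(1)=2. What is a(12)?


Build bottom-up:
...a(10)=98644, a(11)=325799, a(12)=3*325799+1*98644=1076041


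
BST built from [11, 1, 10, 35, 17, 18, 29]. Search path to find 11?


BST root = 11
Search for 11: compare at each node
Path: [11]


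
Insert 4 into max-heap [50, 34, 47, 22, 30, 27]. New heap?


Append 4: [50, 34, 47, 22, 30, 27, 4]
Bubble up: no swaps needed
Result: [50, 34, 47, 22, 30, 27, 4]


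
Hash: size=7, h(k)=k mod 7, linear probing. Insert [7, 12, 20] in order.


Insertions: 7->slot 0; 12->slot 5; 20->slot 6
Table: [7, None, None, None, None, 12, 20]


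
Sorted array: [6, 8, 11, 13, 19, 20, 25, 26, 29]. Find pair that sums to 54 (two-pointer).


Two pointers: lo=0, hi=8
Found pair: (25, 29) summing to 54


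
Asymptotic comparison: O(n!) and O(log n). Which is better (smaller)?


logarithmic grows slower than factorial
O(log n) is asymptotically smaller; O(n!) grows faster


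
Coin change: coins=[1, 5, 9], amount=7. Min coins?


dp[0]=0; dp[i]=1+min(dp[i-c] for c in coins)
...dp[2]=2, dp[3]=3, dp[4]=4, dp[5]=1, dp[6]=2, dp[7]=3
Minimum coins for 7 = 3


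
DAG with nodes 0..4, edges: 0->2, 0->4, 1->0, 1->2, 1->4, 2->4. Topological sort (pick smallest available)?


Kahn's algorithm, process smallest node first
Order: [1, 0, 2, 3, 4]


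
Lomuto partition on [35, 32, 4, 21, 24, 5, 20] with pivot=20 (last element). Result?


Elements <= 20 go left of pivot.
Result: [4, 5, 20, 21, 24, 32, 35], pivot at index 2


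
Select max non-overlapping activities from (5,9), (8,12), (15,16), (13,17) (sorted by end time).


Greedy: pick earliest-ending, then skip overlaps.
Selected (2 activities): [(5, 9), (15, 16)]


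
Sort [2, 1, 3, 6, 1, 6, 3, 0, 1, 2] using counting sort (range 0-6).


Count array: [1, 3, 2, 2, 0, 0, 2]
Reconstruct: [0, 1, 1, 1, 2, 2, 3, 3, 6, 6]


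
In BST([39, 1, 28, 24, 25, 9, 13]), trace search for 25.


BST root = 39
Search for 25: compare at each node
Path: [39, 1, 28, 24, 25]


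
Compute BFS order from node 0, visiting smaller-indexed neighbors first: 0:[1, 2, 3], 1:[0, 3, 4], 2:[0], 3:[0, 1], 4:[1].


BFS queue: start with [0]
Visit order: [0, 1, 2, 3, 4]


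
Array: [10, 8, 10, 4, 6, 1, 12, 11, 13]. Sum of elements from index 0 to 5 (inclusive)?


Prefix sums: [0, 10, 18, 28, 32, 38, 39, 51, 62, 75]
Sum[0..5] = prefix[6] - prefix[0] = 39 - 0 = 39


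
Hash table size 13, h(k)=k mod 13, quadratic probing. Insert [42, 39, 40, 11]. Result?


Insertions: 42->slot 3; 39->slot 0; 40->slot 1; 11->slot 11
Table: [39, 40, None, 42, None, None, None, None, None, None, None, 11, None]


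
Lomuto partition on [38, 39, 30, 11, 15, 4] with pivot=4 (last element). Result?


Elements <= 4 go left of pivot.
Result: [4, 39, 30, 11, 15, 38], pivot at index 0


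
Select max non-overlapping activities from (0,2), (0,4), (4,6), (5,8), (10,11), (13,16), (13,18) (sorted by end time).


Greedy: pick earliest-ending, then skip overlaps.
Selected (4 activities): [(0, 2), (4, 6), (10, 11), (13, 16)]


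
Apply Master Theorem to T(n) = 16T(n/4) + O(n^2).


a=16, b=4, c=2. log_4(16)=2 = c=2. Case 2: O(n^c log n) = O(n^2 log n)
Complexity: O(n^2 log n)


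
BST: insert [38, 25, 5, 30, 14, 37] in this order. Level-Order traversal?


Root = 38; build tree by BST insertion.
Level-Order traversal: [38, 25, 5, 30, 14, 37]


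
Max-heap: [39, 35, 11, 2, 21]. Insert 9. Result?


Append 9: [39, 35, 11, 2, 21, 9]
Bubble up: no swaps needed
Result: [39, 35, 11, 2, 21, 9]


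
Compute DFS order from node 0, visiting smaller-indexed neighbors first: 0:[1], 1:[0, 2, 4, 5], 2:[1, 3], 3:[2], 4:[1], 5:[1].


DFS stack-based: start with [0]
Visit order: [0, 1, 2, 3, 4, 5]


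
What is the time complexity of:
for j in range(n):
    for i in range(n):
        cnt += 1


Per nesting level: O(n) * O(n) = O(n^2)
Complexity: O(n^2)


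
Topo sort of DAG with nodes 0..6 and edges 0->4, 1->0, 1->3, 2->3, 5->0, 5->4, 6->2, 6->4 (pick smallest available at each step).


Kahn's algorithm, process smallest node first
Order: [1, 5, 0, 6, 2, 3, 4]


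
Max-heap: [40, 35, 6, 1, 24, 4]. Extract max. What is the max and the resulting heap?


Max = 40
Replace root with last, heapify down
Resulting heap: [35, 24, 6, 1, 4]


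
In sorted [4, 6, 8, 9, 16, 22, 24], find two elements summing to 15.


Two pointers: lo=0, hi=6
Found pair: (6, 9) summing to 15


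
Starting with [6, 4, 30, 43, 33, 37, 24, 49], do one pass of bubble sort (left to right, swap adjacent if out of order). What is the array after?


After one pass: [4, 6, 30, 33, 37, 24, 43, 49]


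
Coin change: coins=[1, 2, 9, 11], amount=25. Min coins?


dp[0]=0; dp[i]=1+min(dp[i-c] for c in coins)
...dp[20]=2, dp[21]=3, dp[22]=2, dp[23]=3, dp[24]=3, dp[25]=4
Minimum coins for 25 = 4


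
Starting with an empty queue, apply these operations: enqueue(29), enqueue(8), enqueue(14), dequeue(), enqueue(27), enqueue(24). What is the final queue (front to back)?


enqueue(29) -> [29]
enqueue(8) -> [29, 8]
enqueue(14) -> [29, 8, 14]
dequeue() returns 29 -> [8, 14]
enqueue(27) -> [8, 14, 27]
enqueue(24) -> [8, 14, 27, 24]
Final queue (front to back): [8, 14, 27, 24]


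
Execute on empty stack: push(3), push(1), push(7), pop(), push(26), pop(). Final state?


push(3) -> [3]
push(1) -> [3, 1]
push(7) -> [3, 1, 7]
pop() returns 7 -> [3, 1]
push(26) -> [3, 1, 26]
pop() returns 26 -> [3, 1]
Final stack (bottom to top): [3, 1]


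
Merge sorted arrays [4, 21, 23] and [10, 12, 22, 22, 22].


Compare heads, take smaller each step.
Merged: [4, 10, 12, 21, 22, 22, 22, 23]


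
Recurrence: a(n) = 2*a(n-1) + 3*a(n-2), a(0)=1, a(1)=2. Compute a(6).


Build bottom-up:
...a(4)=61, a(5)=182, a(6)=2*182+3*61=547


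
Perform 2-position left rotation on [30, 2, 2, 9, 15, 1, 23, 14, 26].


Left rotate by 2: [2, 9, 15, 1, 23, 14, 26, 30, 2]


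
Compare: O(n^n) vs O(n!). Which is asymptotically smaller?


factorial grows slower than n^n
O(n!) is asymptotically smaller; O(n^n) grows faster


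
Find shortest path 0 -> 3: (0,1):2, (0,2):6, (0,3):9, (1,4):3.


Dijkstra from 0:
Distances: {0: 0, 1: 2, 2: 6, 3: 9, 4: 5}
Shortest distance to 3 = 9, path = [0, 3]


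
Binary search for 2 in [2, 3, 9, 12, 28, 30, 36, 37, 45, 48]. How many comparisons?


Search for 2:
[0,9] mid=4 arr[4]=28
[0,3] mid=1 arr[1]=3
[0,0] mid=0 arr[0]=2
Total: 3 comparisons


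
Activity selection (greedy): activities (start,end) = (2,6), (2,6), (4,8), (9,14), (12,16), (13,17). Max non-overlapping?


Greedy: pick earliest-ending, then skip overlaps.
Selected (2 activities): [(2, 6), (9, 14)]


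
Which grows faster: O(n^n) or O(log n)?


logarithmic grows slower than n^n
O(log n) is asymptotically smaller; O(n^n) grows faster


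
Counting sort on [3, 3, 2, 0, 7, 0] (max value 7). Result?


Count array: [2, 0, 1, 2, 0, 0, 0, 1]
Reconstruct: [0, 0, 2, 3, 3, 7]


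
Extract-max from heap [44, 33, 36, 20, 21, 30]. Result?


Max = 44
Replace root with last, heapify down
Resulting heap: [36, 33, 30, 20, 21]


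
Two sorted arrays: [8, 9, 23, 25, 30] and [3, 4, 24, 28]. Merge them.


Compare heads, take smaller each step.
Merged: [3, 4, 8, 9, 23, 24, 25, 28, 30]


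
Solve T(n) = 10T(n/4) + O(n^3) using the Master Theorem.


a=10, b=4, c=3. log_4(10)=1.661 < c=3. Case 3: O(n^c) = O(n^3)
Complexity: O(n^3)


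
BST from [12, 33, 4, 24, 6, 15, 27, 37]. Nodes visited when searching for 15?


BST root = 12
Search for 15: compare at each node
Path: [12, 33, 24, 15]


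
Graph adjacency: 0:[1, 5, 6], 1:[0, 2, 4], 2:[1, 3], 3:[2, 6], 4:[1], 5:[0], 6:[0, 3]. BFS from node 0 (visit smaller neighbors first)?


BFS queue: start with [0]
Visit order: [0, 1, 5, 6, 2, 4, 3]


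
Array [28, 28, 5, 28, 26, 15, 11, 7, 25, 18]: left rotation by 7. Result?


Left rotate by 7: [7, 25, 18, 28, 28, 5, 28, 26, 15, 11]


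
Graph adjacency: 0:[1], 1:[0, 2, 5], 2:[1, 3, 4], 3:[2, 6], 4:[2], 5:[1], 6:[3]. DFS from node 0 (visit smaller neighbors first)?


DFS stack-based: start with [0]
Visit order: [0, 1, 2, 3, 6, 4, 5]


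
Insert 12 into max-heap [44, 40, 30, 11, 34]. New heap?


Append 12: [44, 40, 30, 11, 34, 12]
Bubble up: no swaps needed
Result: [44, 40, 30, 11, 34, 12]


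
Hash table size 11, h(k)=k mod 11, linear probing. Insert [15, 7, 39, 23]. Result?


Insertions: 15->slot 4; 7->slot 7; 39->slot 6; 23->slot 1
Table: [None, 23, None, None, 15, None, 39, 7, None, None, None]


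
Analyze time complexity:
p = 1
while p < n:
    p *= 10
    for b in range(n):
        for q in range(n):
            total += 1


Per nesting level: O(log n) * O(n) * O(n) = O(n^2 log n)
Complexity: O(n^2 log n)


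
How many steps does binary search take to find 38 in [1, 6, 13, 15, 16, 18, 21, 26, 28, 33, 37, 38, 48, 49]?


Search for 38:
[0,13] mid=6 arr[6]=21
[7,13] mid=10 arr[10]=37
[11,13] mid=12 arr[12]=48
[11,11] mid=11 arr[11]=38
Total: 4 comparisons


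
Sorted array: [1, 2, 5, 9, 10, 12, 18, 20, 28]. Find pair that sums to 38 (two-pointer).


Two pointers: lo=0, hi=8
Found pair: (10, 28) summing to 38


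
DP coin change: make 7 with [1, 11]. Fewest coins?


dp[0]=0; dp[i]=1+min(dp[i-c] for c in coins)
...dp[2]=2, dp[3]=3, dp[4]=4, dp[5]=5, dp[6]=6, dp[7]=7
Minimum coins for 7 = 7


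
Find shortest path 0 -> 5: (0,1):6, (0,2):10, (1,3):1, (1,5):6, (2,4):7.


Dijkstra from 0:
Distances: {0: 0, 1: 6, 2: 10, 3: 7, 4: 17, 5: 12}
Shortest distance to 5 = 12, path = [0, 1, 5]


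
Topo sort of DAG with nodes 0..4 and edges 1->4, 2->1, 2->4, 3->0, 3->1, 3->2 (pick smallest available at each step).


Kahn's algorithm, process smallest node first
Order: [3, 0, 2, 1, 4]


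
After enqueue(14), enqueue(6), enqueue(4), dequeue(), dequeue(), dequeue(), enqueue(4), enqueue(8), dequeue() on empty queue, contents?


enqueue(14) -> [14]
enqueue(6) -> [14, 6]
enqueue(4) -> [14, 6, 4]
dequeue() returns 14 -> [6, 4]
dequeue() returns 6 -> [4]
dequeue() returns 4 -> []
enqueue(4) -> [4]
enqueue(8) -> [4, 8]
dequeue() returns 4 -> [8]
Final queue (front to back): [8]


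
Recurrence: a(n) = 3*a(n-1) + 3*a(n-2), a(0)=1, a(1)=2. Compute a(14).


Build bottom-up:
...a(12)=5372001, a(13)=20366802, a(14)=3*20366802+3*5372001=77216409


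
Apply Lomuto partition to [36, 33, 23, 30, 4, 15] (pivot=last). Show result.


Elements <= 15 go left of pivot.
Result: [4, 15, 23, 30, 36, 33], pivot at index 1


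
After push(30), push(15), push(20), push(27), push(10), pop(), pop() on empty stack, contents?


push(30) -> [30]
push(15) -> [30, 15]
push(20) -> [30, 15, 20]
push(27) -> [30, 15, 20, 27]
push(10) -> [30, 15, 20, 27, 10]
pop() returns 10 -> [30, 15, 20, 27]
pop() returns 27 -> [30, 15, 20]
Final stack (bottom to top): [30, 15, 20]


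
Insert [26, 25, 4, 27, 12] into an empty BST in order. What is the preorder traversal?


Root = 26; build tree by BST insertion.
Preorder traversal: [26, 25, 4, 12, 27]


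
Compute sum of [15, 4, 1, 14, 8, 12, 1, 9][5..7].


Prefix sums: [0, 15, 19, 20, 34, 42, 54, 55, 64]
Sum[5..7] = prefix[8] - prefix[5] = 64 - 42 = 22


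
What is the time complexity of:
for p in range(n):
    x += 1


Per nesting level: O(n) = O(n)
Complexity: O(n)


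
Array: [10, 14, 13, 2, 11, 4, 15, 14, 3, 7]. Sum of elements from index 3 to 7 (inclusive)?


Prefix sums: [0, 10, 24, 37, 39, 50, 54, 69, 83, 86, 93]
Sum[3..7] = prefix[8] - prefix[3] = 83 - 37 = 46


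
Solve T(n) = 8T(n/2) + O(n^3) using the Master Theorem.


a=8, b=2, c=3. log_2(8)=3 = c=3. Case 2: O(n^c log n) = O(n^3 log n)
Complexity: O(n^3 log n)


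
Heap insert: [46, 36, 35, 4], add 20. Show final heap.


Append 20: [46, 36, 35, 4, 20]
Bubble up: no swaps needed
Result: [46, 36, 35, 4, 20]


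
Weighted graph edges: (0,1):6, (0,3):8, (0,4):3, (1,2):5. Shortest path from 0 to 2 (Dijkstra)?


Dijkstra from 0:
Distances: {0: 0, 1: 6, 2: 11, 3: 8, 4: 3}
Shortest distance to 2 = 11, path = [0, 1, 2]


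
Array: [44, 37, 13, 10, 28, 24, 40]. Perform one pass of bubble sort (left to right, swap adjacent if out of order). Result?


After one pass: [37, 13, 10, 28, 24, 40, 44]


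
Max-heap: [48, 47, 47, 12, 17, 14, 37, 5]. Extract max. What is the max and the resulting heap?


Max = 48
Replace root with last, heapify down
Resulting heap: [47, 17, 47, 12, 5, 14, 37]


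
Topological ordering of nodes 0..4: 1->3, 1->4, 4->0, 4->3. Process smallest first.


Kahn's algorithm, process smallest node first
Order: [1, 2, 4, 0, 3]


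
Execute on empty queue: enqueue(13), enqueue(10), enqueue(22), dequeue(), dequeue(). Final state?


enqueue(13) -> [13]
enqueue(10) -> [13, 10]
enqueue(22) -> [13, 10, 22]
dequeue() returns 13 -> [10, 22]
dequeue() returns 10 -> [22]
Final queue (front to back): [22]


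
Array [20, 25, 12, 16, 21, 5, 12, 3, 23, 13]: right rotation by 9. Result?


Right rotate by 9: [25, 12, 16, 21, 5, 12, 3, 23, 13, 20]


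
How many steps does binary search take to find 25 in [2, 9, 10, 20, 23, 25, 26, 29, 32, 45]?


Search for 25:
[0,9] mid=4 arr[4]=23
[5,9] mid=7 arr[7]=29
[5,6] mid=5 arr[5]=25
Total: 3 comparisons


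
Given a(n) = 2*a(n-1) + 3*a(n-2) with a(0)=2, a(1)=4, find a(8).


Build bottom-up:
...a(6)=1094, a(7)=3280, a(8)=2*3280+3*1094=9842


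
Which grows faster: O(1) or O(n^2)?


constant grows slower than quadratic
O(1) is asymptotically smaller; O(n^2) grows faster


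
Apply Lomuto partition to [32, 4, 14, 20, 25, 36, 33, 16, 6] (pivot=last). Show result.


Elements <= 6 go left of pivot.
Result: [4, 6, 14, 20, 25, 36, 33, 16, 32], pivot at index 1


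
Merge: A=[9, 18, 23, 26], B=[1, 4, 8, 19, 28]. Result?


Compare heads, take smaller each step.
Merged: [1, 4, 8, 9, 18, 19, 23, 26, 28]


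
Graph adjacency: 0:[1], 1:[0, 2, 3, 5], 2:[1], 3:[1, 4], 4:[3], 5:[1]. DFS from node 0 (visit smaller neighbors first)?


DFS stack-based: start with [0]
Visit order: [0, 1, 2, 3, 4, 5]


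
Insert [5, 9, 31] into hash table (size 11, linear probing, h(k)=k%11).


Insertions: 5->slot 5; 9->slot 9; 31->slot 10
Table: [None, None, None, None, None, 5, None, None, None, 9, 31]


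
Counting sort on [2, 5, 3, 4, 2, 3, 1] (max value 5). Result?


Count array: [0, 1, 2, 2, 1, 1]
Reconstruct: [1, 2, 2, 3, 3, 4, 5]


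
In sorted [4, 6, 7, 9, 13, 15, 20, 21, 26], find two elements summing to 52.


Two pointers: lo=0, hi=8
No pair sums to 52


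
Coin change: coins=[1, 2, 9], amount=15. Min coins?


dp[0]=0; dp[i]=1+min(dp[i-c] for c in coins)
...dp[10]=2, dp[11]=2, dp[12]=3, dp[13]=3, dp[14]=4, dp[15]=4
Minimum coins for 15 = 4


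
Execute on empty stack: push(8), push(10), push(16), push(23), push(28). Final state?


push(8) -> [8]
push(10) -> [8, 10]
push(16) -> [8, 10, 16]
push(23) -> [8, 10, 16, 23]
push(28) -> [8, 10, 16, 23, 28]
Final stack (bottom to top): [8, 10, 16, 23, 28]


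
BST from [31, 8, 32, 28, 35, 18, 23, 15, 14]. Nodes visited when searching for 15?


BST root = 31
Search for 15: compare at each node
Path: [31, 8, 28, 18, 15]


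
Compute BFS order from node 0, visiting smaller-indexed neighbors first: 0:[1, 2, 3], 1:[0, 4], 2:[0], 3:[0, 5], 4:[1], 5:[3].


BFS queue: start with [0]
Visit order: [0, 1, 2, 3, 4, 5]


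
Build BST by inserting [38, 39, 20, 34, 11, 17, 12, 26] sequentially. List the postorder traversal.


Root = 38; build tree by BST insertion.
Postorder traversal: [12, 17, 11, 26, 34, 20, 39, 38]


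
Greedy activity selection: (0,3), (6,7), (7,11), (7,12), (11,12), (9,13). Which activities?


Greedy: pick earliest-ending, then skip overlaps.
Selected (4 activities): [(0, 3), (6, 7), (7, 11), (11, 12)]


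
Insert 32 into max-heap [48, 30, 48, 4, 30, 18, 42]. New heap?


Append 32: [48, 30, 48, 4, 30, 18, 42, 32]
Bubble up: swap idx 7(32) with idx 3(4); swap idx 3(32) with idx 1(30)
Result: [48, 32, 48, 30, 30, 18, 42, 4]


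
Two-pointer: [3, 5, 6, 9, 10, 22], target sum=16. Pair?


Two pointers: lo=0, hi=5
Found pair: (6, 10) summing to 16


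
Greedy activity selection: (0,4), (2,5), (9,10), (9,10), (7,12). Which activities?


Greedy: pick earliest-ending, then skip overlaps.
Selected (2 activities): [(0, 4), (9, 10)]


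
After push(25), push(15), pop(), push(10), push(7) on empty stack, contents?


push(25) -> [25]
push(15) -> [25, 15]
pop() returns 15 -> [25]
push(10) -> [25, 10]
push(7) -> [25, 10, 7]
Final stack (bottom to top): [25, 10, 7]


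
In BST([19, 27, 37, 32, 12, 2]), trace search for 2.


BST root = 19
Search for 2: compare at each node
Path: [19, 12, 2]


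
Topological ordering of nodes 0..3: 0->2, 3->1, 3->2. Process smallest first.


Kahn's algorithm, process smallest node first
Order: [0, 3, 1, 2]


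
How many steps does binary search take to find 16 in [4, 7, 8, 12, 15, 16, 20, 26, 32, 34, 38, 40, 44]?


Search for 16:
[0,12] mid=6 arr[6]=20
[0,5] mid=2 arr[2]=8
[3,5] mid=4 arr[4]=15
[5,5] mid=5 arr[5]=16
Total: 4 comparisons


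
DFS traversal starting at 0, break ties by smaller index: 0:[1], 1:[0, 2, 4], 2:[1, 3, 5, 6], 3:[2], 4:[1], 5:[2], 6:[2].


DFS stack-based: start with [0]
Visit order: [0, 1, 2, 3, 5, 6, 4]


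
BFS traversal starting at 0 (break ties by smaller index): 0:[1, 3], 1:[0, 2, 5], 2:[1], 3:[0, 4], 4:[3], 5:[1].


BFS queue: start with [0]
Visit order: [0, 1, 3, 2, 5, 4]


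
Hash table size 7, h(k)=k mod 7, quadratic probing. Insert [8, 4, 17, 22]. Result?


Insertions: 8->slot 1; 4->slot 4; 17->slot 3; 22->slot 2
Table: [None, 8, 22, 17, 4, None, None]


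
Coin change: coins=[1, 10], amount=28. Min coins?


dp[0]=0; dp[i]=1+min(dp[i-c] for c in coins)
...dp[23]=5, dp[24]=6, dp[25]=7, dp[26]=8, dp[27]=9, dp[28]=10
Minimum coins for 28 = 10


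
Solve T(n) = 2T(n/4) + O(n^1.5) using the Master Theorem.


a=2, b=4, c=1.5. log_4(2)=0.5 < c=1.5. Case 3: O(n^c) = O(n^1.500)
Complexity: O(n^1.500)


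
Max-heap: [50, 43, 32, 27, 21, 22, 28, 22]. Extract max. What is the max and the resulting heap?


Max = 50
Replace root with last, heapify down
Resulting heap: [43, 27, 32, 22, 21, 22, 28]


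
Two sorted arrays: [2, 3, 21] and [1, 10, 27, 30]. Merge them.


Compare heads, take smaller each step.
Merged: [1, 2, 3, 10, 21, 27, 30]


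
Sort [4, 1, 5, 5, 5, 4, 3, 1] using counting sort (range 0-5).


Count array: [0, 2, 0, 1, 2, 3]
Reconstruct: [1, 1, 3, 4, 4, 5, 5, 5]


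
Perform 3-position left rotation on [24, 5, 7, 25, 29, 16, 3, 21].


Left rotate by 3: [25, 29, 16, 3, 21, 24, 5, 7]


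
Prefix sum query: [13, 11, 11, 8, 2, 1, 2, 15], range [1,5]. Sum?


Prefix sums: [0, 13, 24, 35, 43, 45, 46, 48, 63]
Sum[1..5] = prefix[6] - prefix[1] = 46 - 13 = 33


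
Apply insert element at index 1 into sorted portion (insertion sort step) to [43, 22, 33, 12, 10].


After one pass: [22, 43, 33, 12, 10]


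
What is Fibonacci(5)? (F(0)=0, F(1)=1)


F(n)=F(n-1)+F(n-2)
...F(3)=2, F(4)=3, F(5)=5


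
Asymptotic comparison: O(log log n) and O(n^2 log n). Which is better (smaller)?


double-logarithmic grows slower than n^2 log n
O(log log n) is asymptotically smaller; O(n^2 log n) grows faster


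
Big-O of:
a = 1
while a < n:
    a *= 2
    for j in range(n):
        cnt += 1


Per nesting level: O(log n) * O(n) = O(n log n)
Complexity: O(n log n)


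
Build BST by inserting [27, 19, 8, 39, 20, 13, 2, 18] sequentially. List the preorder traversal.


Root = 27; build tree by BST insertion.
Preorder traversal: [27, 19, 8, 2, 13, 18, 20, 39]


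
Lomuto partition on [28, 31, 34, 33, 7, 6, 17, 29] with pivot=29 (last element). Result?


Elements <= 29 go left of pivot.
Result: [28, 7, 6, 17, 29, 34, 33, 31], pivot at index 4


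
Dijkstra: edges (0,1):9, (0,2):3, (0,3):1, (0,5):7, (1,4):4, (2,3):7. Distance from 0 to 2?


Dijkstra from 0:
Distances: {0: 0, 1: 9, 2: 3, 3: 1, 4: 13, 5: 7}
Shortest distance to 2 = 3, path = [0, 2]


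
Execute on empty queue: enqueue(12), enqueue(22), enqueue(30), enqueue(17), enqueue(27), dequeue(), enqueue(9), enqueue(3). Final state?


enqueue(12) -> [12]
enqueue(22) -> [12, 22]
enqueue(30) -> [12, 22, 30]
enqueue(17) -> [12, 22, 30, 17]
enqueue(27) -> [12, 22, 30, 17, 27]
dequeue() returns 12 -> [22, 30, 17, 27]
enqueue(9) -> [22, 30, 17, 27, 9]
enqueue(3) -> [22, 30, 17, 27, 9, 3]
Final queue (front to back): [22, 30, 17, 27, 9, 3]


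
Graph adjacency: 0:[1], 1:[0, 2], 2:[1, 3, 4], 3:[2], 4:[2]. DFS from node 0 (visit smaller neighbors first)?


DFS stack-based: start with [0]
Visit order: [0, 1, 2, 3, 4]


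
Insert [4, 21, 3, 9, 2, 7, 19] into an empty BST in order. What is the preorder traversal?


Root = 4; build tree by BST insertion.
Preorder traversal: [4, 3, 2, 21, 9, 7, 19]


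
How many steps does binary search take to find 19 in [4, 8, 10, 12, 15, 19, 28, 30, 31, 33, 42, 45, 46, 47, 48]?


Search for 19:
[0,14] mid=7 arr[7]=30
[0,6] mid=3 arr[3]=12
[4,6] mid=5 arr[5]=19
Total: 3 comparisons


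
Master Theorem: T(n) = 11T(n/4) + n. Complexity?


a=11, b=4, c=1. log_4(11)=1.730 > c=1. Case 1: O(n^log_b(a)) = O(n^1.730)
Complexity: O(n^1.730)


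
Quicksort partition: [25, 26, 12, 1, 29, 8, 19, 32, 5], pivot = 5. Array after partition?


Elements <= 5 go left of pivot.
Result: [1, 5, 12, 25, 29, 8, 19, 32, 26], pivot at index 1


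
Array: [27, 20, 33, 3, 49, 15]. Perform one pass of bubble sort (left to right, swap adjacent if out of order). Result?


After one pass: [20, 27, 3, 33, 15, 49]


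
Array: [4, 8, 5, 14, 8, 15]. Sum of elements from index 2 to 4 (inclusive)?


Prefix sums: [0, 4, 12, 17, 31, 39, 54]
Sum[2..4] = prefix[5] - prefix[2] = 39 - 12 = 27


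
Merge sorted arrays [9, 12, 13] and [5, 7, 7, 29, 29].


Compare heads, take smaller each step.
Merged: [5, 7, 7, 9, 12, 13, 29, 29]


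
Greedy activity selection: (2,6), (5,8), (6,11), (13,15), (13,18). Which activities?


Greedy: pick earliest-ending, then skip overlaps.
Selected (3 activities): [(2, 6), (6, 11), (13, 15)]


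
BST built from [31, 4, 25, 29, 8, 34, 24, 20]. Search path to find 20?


BST root = 31
Search for 20: compare at each node
Path: [31, 4, 25, 8, 24, 20]


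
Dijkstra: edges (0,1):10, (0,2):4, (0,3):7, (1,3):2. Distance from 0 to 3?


Dijkstra from 0:
Distances: {0: 0, 1: 9, 2: 4, 3: 7}
Shortest distance to 3 = 7, path = [0, 3]


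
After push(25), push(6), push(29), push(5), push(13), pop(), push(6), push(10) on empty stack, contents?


push(25) -> [25]
push(6) -> [25, 6]
push(29) -> [25, 6, 29]
push(5) -> [25, 6, 29, 5]
push(13) -> [25, 6, 29, 5, 13]
pop() returns 13 -> [25, 6, 29, 5]
push(6) -> [25, 6, 29, 5, 6]
push(10) -> [25, 6, 29, 5, 6, 10]
Final stack (bottom to top): [25, 6, 29, 5, 6, 10]


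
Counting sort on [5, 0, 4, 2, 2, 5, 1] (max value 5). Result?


Count array: [1, 1, 2, 0, 1, 2]
Reconstruct: [0, 1, 2, 2, 4, 5, 5]


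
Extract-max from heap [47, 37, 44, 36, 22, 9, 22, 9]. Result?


Max = 47
Replace root with last, heapify down
Resulting heap: [44, 37, 22, 36, 22, 9, 9]


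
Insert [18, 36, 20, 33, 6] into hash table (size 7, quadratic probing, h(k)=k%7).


Insertions: 18->slot 4; 36->slot 1; 20->slot 6; 33->slot 5; 6->slot 0
Table: [6, 36, None, None, 18, 33, 20]


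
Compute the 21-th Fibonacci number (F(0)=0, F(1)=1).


F(n)=F(n-1)+F(n-2)
...F(19)=4181, F(20)=6765, F(21)=10946


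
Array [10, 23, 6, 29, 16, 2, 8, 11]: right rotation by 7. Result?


Right rotate by 7: [23, 6, 29, 16, 2, 8, 11, 10]


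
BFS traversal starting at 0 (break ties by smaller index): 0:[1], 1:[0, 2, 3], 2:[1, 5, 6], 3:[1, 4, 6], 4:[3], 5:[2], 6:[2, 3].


BFS queue: start with [0]
Visit order: [0, 1, 2, 3, 5, 6, 4]


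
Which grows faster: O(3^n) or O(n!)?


exponential (base 3) grows slower than factorial
O(3^n) is asymptotically smaller; O(n!) grows faster


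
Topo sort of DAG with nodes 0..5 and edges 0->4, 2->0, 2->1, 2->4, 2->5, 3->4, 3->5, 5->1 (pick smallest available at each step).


Kahn's algorithm, process smallest node first
Order: [2, 0, 3, 4, 5, 1]


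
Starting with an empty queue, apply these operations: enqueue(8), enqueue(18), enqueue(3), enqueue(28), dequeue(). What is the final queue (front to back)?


enqueue(8) -> [8]
enqueue(18) -> [8, 18]
enqueue(3) -> [8, 18, 3]
enqueue(28) -> [8, 18, 3, 28]
dequeue() returns 8 -> [18, 3, 28]
Final queue (front to back): [18, 3, 28]


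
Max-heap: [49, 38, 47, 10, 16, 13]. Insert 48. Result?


Append 48: [49, 38, 47, 10, 16, 13, 48]
Bubble up: swap idx 6(48) with idx 2(47)
Result: [49, 38, 48, 10, 16, 13, 47]


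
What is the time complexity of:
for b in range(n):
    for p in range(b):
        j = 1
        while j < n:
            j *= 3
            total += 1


Per nesting level: O(n) * O(n) [triangular over b] * O(log n) = O(n^2 log n)
Complexity: O(n^2 log n)


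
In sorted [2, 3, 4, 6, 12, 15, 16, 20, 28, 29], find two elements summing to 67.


Two pointers: lo=0, hi=9
No pair sums to 67


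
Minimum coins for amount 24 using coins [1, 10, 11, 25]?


dp[0]=0; dp[i]=1+min(dp[i-c] for c in coins)
...dp[19]=9, dp[20]=2, dp[21]=2, dp[22]=2, dp[23]=3, dp[24]=4
Minimum coins for 24 = 4


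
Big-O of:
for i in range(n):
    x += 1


Per nesting level: O(n) = O(n)
Complexity: O(n)


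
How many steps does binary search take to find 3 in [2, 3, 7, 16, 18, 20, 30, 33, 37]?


Search for 3:
[0,8] mid=4 arr[4]=18
[0,3] mid=1 arr[1]=3
Total: 2 comparisons


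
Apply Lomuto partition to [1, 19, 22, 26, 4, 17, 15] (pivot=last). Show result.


Elements <= 15 go left of pivot.
Result: [1, 4, 15, 26, 19, 17, 22], pivot at index 2


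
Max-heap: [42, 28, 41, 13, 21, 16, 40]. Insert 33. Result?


Append 33: [42, 28, 41, 13, 21, 16, 40, 33]
Bubble up: swap idx 7(33) with idx 3(13); swap idx 3(33) with idx 1(28)
Result: [42, 33, 41, 28, 21, 16, 40, 13]


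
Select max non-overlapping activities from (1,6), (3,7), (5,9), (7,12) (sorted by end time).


Greedy: pick earliest-ending, then skip overlaps.
Selected (2 activities): [(1, 6), (7, 12)]


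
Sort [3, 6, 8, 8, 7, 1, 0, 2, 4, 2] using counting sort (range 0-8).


Count array: [1, 1, 2, 1, 1, 0, 1, 1, 2]
Reconstruct: [0, 1, 2, 2, 3, 4, 6, 7, 8, 8]


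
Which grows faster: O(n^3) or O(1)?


constant grows slower than cubic
O(1) is asymptotically smaller; O(n^3) grows faster


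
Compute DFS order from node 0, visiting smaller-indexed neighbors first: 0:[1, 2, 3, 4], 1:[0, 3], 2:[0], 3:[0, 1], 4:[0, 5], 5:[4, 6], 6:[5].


DFS stack-based: start with [0]
Visit order: [0, 1, 3, 2, 4, 5, 6]


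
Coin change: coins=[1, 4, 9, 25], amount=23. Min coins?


dp[0]=0; dp[i]=1+min(dp[i-c] for c in coins)
...dp[18]=2, dp[19]=3, dp[20]=4, dp[21]=4, dp[22]=3, dp[23]=4
Minimum coins for 23 = 4


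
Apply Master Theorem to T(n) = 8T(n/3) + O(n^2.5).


a=8, b=3, c=2.5. log_3(8)=1.893 < c=2.5. Case 3: O(n^c) = O(n^2.500)
Complexity: O(n^2.500)


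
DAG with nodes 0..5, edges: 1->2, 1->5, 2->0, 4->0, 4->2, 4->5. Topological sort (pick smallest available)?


Kahn's algorithm, process smallest node first
Order: [1, 3, 4, 2, 0, 5]


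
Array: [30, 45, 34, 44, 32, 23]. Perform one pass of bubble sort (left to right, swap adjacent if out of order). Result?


After one pass: [30, 34, 44, 32, 23, 45]


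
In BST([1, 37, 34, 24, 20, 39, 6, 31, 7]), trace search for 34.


BST root = 1
Search for 34: compare at each node
Path: [1, 37, 34]


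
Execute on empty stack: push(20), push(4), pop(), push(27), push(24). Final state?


push(20) -> [20]
push(4) -> [20, 4]
pop() returns 4 -> [20]
push(27) -> [20, 27]
push(24) -> [20, 27, 24]
Final stack (bottom to top): [20, 27, 24]


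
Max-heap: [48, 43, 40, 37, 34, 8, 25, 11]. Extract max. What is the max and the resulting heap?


Max = 48
Replace root with last, heapify down
Resulting heap: [43, 37, 40, 11, 34, 8, 25]


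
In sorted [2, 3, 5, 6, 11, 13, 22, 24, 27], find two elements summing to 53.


Two pointers: lo=0, hi=8
No pair sums to 53


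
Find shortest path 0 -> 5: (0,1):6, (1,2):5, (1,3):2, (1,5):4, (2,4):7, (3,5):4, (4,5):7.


Dijkstra from 0:
Distances: {0: 0, 1: 6, 2: 11, 3: 8, 4: 17, 5: 10}
Shortest distance to 5 = 10, path = [0, 1, 5]


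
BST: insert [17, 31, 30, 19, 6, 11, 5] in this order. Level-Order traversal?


Root = 17; build tree by BST insertion.
Level-Order traversal: [17, 6, 31, 5, 11, 30, 19]


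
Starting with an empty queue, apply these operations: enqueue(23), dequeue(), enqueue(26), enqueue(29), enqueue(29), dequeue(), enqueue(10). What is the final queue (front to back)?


enqueue(23) -> [23]
dequeue() returns 23 -> []
enqueue(26) -> [26]
enqueue(29) -> [26, 29]
enqueue(29) -> [26, 29, 29]
dequeue() returns 26 -> [29, 29]
enqueue(10) -> [29, 29, 10]
Final queue (front to back): [29, 29, 10]


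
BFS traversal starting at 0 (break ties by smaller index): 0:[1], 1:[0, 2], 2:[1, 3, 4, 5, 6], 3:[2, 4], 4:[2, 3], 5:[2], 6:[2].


BFS queue: start with [0]
Visit order: [0, 1, 2, 3, 4, 5, 6]


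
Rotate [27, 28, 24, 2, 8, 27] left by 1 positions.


Left rotate by 1: [28, 24, 2, 8, 27, 27]


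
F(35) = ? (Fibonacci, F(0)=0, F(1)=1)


F(n)=F(n-1)+F(n-2)
...F(33)=3524578, F(34)=5702887, F(35)=9227465


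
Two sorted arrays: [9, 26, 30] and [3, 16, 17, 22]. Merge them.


Compare heads, take smaller each step.
Merged: [3, 9, 16, 17, 22, 26, 30]


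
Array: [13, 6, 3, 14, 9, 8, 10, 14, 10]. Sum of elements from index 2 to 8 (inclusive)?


Prefix sums: [0, 13, 19, 22, 36, 45, 53, 63, 77, 87]
Sum[2..8] = prefix[9] - prefix[2] = 87 - 19 = 68


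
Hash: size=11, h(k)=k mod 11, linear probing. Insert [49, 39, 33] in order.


Insertions: 49->slot 5; 39->slot 6; 33->slot 0
Table: [33, None, None, None, None, 49, 39, None, None, None, None]


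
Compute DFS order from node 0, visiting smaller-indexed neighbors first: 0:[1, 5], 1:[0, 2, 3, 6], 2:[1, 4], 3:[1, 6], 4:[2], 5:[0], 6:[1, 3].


DFS stack-based: start with [0]
Visit order: [0, 1, 2, 4, 3, 6, 5]


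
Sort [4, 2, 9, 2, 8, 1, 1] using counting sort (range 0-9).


Count array: [0, 2, 2, 0, 1, 0, 0, 0, 1, 1]
Reconstruct: [1, 1, 2, 2, 4, 8, 9]


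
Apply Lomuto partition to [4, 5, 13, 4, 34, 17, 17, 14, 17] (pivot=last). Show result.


Elements <= 17 go left of pivot.
Result: [4, 5, 13, 4, 17, 17, 14, 17, 34], pivot at index 7


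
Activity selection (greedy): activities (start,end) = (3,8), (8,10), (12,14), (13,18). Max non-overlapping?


Greedy: pick earliest-ending, then skip overlaps.
Selected (3 activities): [(3, 8), (8, 10), (12, 14)]


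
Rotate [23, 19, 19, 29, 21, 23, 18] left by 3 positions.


Left rotate by 3: [29, 21, 23, 18, 23, 19, 19]


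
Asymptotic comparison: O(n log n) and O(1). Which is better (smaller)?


constant grows slower than linearithmic
O(1) is asymptotically smaller; O(n log n) grows faster


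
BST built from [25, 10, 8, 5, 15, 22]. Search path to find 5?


BST root = 25
Search for 5: compare at each node
Path: [25, 10, 8, 5]


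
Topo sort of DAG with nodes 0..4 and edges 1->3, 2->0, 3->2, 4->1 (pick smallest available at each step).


Kahn's algorithm, process smallest node first
Order: [4, 1, 3, 2, 0]


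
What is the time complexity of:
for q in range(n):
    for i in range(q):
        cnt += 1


Per nesting level: O(n) * O(n) [triangular over q] = O(n^2)
Complexity: O(n^2)


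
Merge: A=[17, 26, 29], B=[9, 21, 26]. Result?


Compare heads, take smaller each step.
Merged: [9, 17, 21, 26, 26, 29]


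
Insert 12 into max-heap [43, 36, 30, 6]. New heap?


Append 12: [43, 36, 30, 6, 12]
Bubble up: no swaps needed
Result: [43, 36, 30, 6, 12]


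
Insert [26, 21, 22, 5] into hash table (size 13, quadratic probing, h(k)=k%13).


Insertions: 26->slot 0; 21->slot 8; 22->slot 9; 5->slot 5
Table: [26, None, None, None, None, 5, None, None, 21, 22, None, None, None]


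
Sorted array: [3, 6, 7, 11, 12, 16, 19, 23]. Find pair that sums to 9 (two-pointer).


Two pointers: lo=0, hi=7
Found pair: (3, 6) summing to 9


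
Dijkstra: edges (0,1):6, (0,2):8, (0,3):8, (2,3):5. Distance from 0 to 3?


Dijkstra from 0:
Distances: {0: 0, 1: 6, 2: 8, 3: 8}
Shortest distance to 3 = 8, path = [0, 3]


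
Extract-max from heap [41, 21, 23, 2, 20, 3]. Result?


Max = 41
Replace root with last, heapify down
Resulting heap: [23, 21, 3, 2, 20]


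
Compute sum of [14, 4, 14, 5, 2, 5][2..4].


Prefix sums: [0, 14, 18, 32, 37, 39, 44]
Sum[2..4] = prefix[5] - prefix[2] = 39 - 18 = 21


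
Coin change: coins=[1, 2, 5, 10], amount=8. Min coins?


dp[0]=0; dp[i]=1+min(dp[i-c] for c in coins)
...dp[3]=2, dp[4]=2, dp[5]=1, dp[6]=2, dp[7]=2, dp[8]=3
Minimum coins for 8 = 3


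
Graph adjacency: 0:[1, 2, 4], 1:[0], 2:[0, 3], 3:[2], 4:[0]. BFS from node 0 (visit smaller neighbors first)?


BFS queue: start with [0]
Visit order: [0, 1, 2, 4, 3]


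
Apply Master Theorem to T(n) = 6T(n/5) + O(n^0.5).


a=6, b=5, c=0.5. log_5(6)=1.113 > c=0.5. Case 1: O(n^log_b(a)) = O(n^1.113)
Complexity: O(n^1.113)


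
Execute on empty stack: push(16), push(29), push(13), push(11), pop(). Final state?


push(16) -> [16]
push(29) -> [16, 29]
push(13) -> [16, 29, 13]
push(11) -> [16, 29, 13, 11]
pop() returns 11 -> [16, 29, 13]
Final stack (bottom to top): [16, 29, 13]


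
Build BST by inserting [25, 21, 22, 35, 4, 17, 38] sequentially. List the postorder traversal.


Root = 25; build tree by BST insertion.
Postorder traversal: [17, 4, 22, 21, 38, 35, 25]


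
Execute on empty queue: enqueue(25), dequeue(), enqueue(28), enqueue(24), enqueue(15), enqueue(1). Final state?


enqueue(25) -> [25]
dequeue() returns 25 -> []
enqueue(28) -> [28]
enqueue(24) -> [28, 24]
enqueue(15) -> [28, 24, 15]
enqueue(1) -> [28, 24, 15, 1]
Final queue (front to back): [28, 24, 15, 1]
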